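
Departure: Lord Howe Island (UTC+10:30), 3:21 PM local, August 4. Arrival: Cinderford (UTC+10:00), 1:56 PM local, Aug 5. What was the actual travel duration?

Departure in UTC: 3:21 PM − 10:30 = 4:51 AM on Aug 4.
Arrival in UTC: 1:56 PM − 10:00 = 3:56 AM on Aug 5.
Elapsed = 3:56 AM − 4:51 AM (+1 day) = 23 hours 5 minutes.

23 hours 5 minutes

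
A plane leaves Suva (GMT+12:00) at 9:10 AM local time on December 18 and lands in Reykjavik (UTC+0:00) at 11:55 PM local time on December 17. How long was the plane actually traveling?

Departure in UTC: 9:10 AM − 12:00 = 9:10 PM on Dec 17.
Arrival is already UTC: 11:55 PM on Dec 17.
Elapsed = 11:55 PM − 9:10 PM = 2 hours 45 minutes.

2 hours 45 minutes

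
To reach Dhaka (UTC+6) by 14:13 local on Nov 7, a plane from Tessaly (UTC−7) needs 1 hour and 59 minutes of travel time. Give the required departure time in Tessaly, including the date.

23:14 on November 6

Target arrival in UTC: 14:13 − 6:00 = 08:13 on Nov 7.
Subtract 1 hour and 59 minutes → departure 06:14 UTC on Nov 7.
Tessaly is UTC−7:00: 06:14 − 7:00 = 23:14 on Nov 6.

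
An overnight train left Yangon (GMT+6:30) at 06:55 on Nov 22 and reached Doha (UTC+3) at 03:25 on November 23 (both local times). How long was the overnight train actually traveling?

24 hours

Doha is 3:30 behind Yangon.
Clock-face elapsed time (ignoring zones) is 20 hours 30 minutes.
Actual elapsed = 20 hours 30 minutes + 3:30 = 24 hours.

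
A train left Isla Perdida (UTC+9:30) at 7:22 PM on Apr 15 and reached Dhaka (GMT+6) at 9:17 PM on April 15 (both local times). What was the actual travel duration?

5 hours 25 minutes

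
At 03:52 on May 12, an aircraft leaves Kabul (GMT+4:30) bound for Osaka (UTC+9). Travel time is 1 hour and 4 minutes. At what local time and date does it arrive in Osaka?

Osaka is 4:30 ahead of Kabul.
After 1 hour 4 minutes it is 04:56 in Kabul.
Shift by the zone difference: 04:56 + 4:30 = 09:26 on May 12 in Osaka.

09:26 on May 12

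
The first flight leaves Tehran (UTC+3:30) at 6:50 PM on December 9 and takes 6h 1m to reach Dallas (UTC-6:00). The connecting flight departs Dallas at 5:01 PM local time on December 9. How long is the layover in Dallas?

1 hour 40 minutes

Convert departure to UTC: 6:50 PM − 3:30 = 3:20 PM UTC on Dec 9.
Add 6 hours 1 minute flight time → 9:21 PM UTC.
Dallas is UTC−6:00, so local arrival = 9:21 PM − 6:00 = 3:21 PM on Dec 9.
Layover = 5:01 PM − 3:21 PM = 1 hour 40 minutes.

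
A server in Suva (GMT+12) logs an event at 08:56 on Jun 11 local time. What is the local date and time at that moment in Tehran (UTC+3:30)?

In UTC: 08:56 − 12:00 = 20:56 on Jun 10.
Tehran is UTC+3:30: 20:56 + 3:30 = 00:26 on Jun 11.

00:26 on June 11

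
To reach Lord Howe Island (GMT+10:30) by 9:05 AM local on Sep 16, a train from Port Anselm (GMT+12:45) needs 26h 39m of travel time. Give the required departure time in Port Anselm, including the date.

Target arrival in UTC: 9:05 AM − 10:30 = 10:35 PM on Sep 15.
Subtract 26 hours and 39 minutes → departure 7:56 PM UTC on Sep 14.
Port Anselm is UTC+12:45: 7:56 PM + 12:45 = 8:41 AM on Sep 15.

8:41 AM on September 15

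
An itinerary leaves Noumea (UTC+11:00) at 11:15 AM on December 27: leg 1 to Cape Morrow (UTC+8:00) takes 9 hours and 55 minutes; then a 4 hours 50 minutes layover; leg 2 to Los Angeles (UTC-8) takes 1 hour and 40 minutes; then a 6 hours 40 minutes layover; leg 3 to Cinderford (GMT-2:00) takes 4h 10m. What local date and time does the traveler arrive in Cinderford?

Convert departure to UTC: 11:15 AM − 11:00 = 12:15 AM UTC on Dec 27.
Add 9 hours 55 minutes leg 1 → 10:10 AM UTC.
Add 4 hours 50 minutes layover in Cape Morrow → 3:00 PM UTC.
Add 1 hour and 40 minutes leg 2 → 4:40 PM UTC.
Add 6 hours 40 minutes layover in Los Angeles → 11:20 PM UTC.
Add 4 hours and 10 minutes leg 3 → 3:30 AM UTC (Dec 28).
Cinderford is UTC−2:00, so local arrival = 3:30 AM − 2:00 = 1:30 AM on Dec 28.

1:30 AM on December 28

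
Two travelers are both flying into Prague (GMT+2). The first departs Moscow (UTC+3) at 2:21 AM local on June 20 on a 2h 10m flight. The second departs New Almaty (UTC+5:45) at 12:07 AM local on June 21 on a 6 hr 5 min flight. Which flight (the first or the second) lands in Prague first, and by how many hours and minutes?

Flight 1 in UTC: 2:21 AM − 3:00 = 11:21 PM on Jun 19.
+2 hours and 10 minutes → arrive 1:31 AM UTC on Jun 20.
Flight 2 in UTC: 12:07 AM − 5:45 = 6:22 PM on Jun 20.
+6 hours 5 minutes → arrive 12:27 AM UTC on Jun 21.
Flight 1 lands earlier by 22 hours 56 minutes.

the first, by 22 hours 56 minutes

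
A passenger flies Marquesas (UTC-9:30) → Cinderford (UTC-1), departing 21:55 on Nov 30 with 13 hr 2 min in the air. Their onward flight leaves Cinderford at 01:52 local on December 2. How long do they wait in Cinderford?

6 hours 25 minutes

Convert departure to UTC: 21:55 + 9:30 = 07:25 UTC on Dec 1.
Add 13 hours and 2 minutes flight time → 20:27 UTC.
Cinderford is UTC−1:00, so local arrival = 20:27 − 1:00 = 19:27 on Dec 1.
Layover = 01:52 − 19:27 (+1 day) = 6 hours 25 minutes.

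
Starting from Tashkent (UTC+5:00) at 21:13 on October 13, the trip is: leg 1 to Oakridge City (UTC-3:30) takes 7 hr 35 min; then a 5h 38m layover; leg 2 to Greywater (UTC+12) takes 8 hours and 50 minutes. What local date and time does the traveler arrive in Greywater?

Convert departure to UTC: 21:13 − 5:00 = 16:13 UTC on Oct 13.
Add 7 hours and 35 minutes leg 1 → 23:48 UTC.
Add 5 hours and 38 minutes layover in Oakridge City → 05:26 UTC (Oct 14).
Add 8 hours and 50 minutes leg 2 → 14:16 UTC.
Greywater is UTC+12:00, so local arrival = 14:16 + 12:00 = 02:16 on Oct 15.

02:16 on October 15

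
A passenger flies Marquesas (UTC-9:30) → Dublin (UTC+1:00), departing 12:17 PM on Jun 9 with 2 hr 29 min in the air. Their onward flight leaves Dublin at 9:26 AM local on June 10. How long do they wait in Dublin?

8 hours 10 minutes

Convert departure to UTC: 12:17 PM + 9:30 = 9:47 PM UTC on Jun 9.
Add 2 hours and 29 minutes flight time → 12:16 AM UTC (Jun 10).
Dublin is UTC+1:00, so local arrival = 12:16 AM + 1:00 = 1:16 AM on Jun 10.
Layover = 9:26 AM − 1:16 AM = 8 hours 10 minutes.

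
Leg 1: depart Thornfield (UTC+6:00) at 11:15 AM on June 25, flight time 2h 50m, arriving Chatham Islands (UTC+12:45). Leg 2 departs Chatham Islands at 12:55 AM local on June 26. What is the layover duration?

Convert departure to UTC: 11:15 AM − 6:00 = 5:15 AM UTC on Jun 25.
Add 2 hours and 50 minutes flight time → 8:05 AM UTC.
Chatham Islands is UTC+12:45, so local arrival = 8:05 AM + 12:45 = 8:50 PM on Jun 25.
Layover = 12:55 AM − 8:50 PM (+1 day) = 4 hours 5 minutes.

4 hours 5 minutes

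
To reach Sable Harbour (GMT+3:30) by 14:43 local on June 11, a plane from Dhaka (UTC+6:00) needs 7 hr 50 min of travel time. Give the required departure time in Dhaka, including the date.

09:23 on June 11

Target arrival in UTC: 14:43 − 3:30 = 11:13 on Jun 11.
Subtract 7 hours 50 minutes → departure 03:23 UTC on Jun 11.
Dhaka is UTC+6:00: 03:23 + 6:00 = 09:23 on Jun 11.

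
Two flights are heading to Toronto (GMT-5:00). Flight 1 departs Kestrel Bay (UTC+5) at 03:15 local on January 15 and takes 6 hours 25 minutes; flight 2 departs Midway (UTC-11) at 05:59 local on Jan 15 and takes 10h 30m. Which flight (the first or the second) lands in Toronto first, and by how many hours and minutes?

Flight 1 in UTC: 03:15 − 5:00 = 22:15 on Jan 14.
+6 hours and 25 minutes → arrive 04:40 UTC on Jan 15.
Flight 2 in UTC: 05:59 + 11:00 = 16:59 on Jan 15.
+10 hours and 30 minutes → arrive 03:29 UTC on Jan 16.
Flight 1 lands earlier by 22 hours 49 minutes.

the first, by 22 hours 49 minutes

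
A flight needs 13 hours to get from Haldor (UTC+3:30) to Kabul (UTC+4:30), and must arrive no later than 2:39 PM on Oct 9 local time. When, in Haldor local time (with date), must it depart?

12:39 AM on October 9

Target arrival in UTC: 2:39 PM − 4:30 = 10:09 AM on Oct 9.
Subtract 13 hours → departure 9:09 PM UTC on Oct 8.
Haldor is UTC+3:30: 9:09 PM + 3:30 = 12:39 AM on Oct 9.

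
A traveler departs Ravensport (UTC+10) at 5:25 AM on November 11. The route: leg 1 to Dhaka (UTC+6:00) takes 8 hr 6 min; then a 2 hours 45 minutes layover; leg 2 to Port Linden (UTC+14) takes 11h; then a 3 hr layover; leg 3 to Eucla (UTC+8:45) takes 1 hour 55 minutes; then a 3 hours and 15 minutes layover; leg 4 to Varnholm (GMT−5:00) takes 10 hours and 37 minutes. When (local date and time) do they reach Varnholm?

7:03 AM on November 12

Convert departure to UTC: 5:25 AM − 10:00 = 7:25 PM UTC on Nov 10.
Add 8 hours and 6 minutes leg 1 → 3:31 AM UTC (Nov 11).
Add 2 hours and 45 minutes layover in Dhaka → 6:16 AM UTC.
Add 11 hours leg 2 → 5:16 PM UTC.
Add 3 hours layover in Port Linden → 8:16 PM UTC.
Add 1 hour and 55 minutes leg 3 → 10:11 PM UTC.
Add 3 hours and 15 minutes layover in Eucla → 1:26 AM UTC (Nov 12).
Add 10 hours and 37 minutes leg 4 → 12:03 PM UTC.
Varnholm is UTC−5:00, so local arrival = 12:03 PM − 5:00 = 7:03 AM on Nov 12.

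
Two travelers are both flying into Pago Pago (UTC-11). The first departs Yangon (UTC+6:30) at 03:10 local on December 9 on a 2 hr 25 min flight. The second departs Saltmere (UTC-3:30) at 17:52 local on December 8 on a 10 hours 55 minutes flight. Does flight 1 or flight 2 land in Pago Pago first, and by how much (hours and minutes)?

the first, by 9 hours 12 minutes

Flight 1 in UTC: 03:10 − 6:30 = 20:40 on Dec 8.
+2 hours and 25 minutes → arrive 23:05 UTC on Dec 8.
Flight 2 in UTC: 17:52 + 3:30 = 21:22 on Dec 8.
+10 hours 55 minutes → arrive 08:17 UTC on Dec 9.
Flight 1 lands earlier by 9 hours 12 minutes.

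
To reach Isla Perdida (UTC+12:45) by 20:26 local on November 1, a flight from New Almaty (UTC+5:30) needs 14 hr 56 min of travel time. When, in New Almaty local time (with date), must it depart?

22:15 on October 31

Target arrival in UTC: 20:26 − 12:45 = 07:41 on Nov 1.
Subtract 14 hours and 56 minutes → departure 16:45 UTC on Oct 31.
New Almaty is UTC+5:30: 16:45 + 5:30 = 22:15 on Oct 31.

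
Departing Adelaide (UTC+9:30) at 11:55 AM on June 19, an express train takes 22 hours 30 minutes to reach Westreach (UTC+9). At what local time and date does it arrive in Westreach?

9:55 AM on June 20

Westreach is 0:30 behind Adelaide.
After 22 hours and 30 minutes it is 10:25 AM (Jun 20) in Adelaide.
Shift by the zone difference: 10:25 AM − 0:30 = 9:55 AM on Jun 20 in Westreach.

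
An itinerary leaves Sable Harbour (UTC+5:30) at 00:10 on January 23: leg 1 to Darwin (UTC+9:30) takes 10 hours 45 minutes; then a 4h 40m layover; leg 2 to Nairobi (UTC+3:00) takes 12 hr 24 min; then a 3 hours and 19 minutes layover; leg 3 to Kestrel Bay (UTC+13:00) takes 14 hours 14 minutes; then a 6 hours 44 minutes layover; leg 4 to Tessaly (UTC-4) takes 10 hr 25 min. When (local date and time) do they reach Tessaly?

Convert departure to UTC: 00:10 − 5:30 = 18:40 UTC on Jan 22.
Add 10 hours and 45 minutes leg 1 → 05:25 UTC (Jan 23).
Add 4 hours and 40 minutes layover in Darwin → 10:05 UTC.
Add 12 hours and 24 minutes leg 2 → 22:29 UTC.
Add 3 hours and 19 minutes layover in Nairobi → 01:48 UTC (Jan 24).
Add 14 hours and 14 minutes leg 3 → 16:02 UTC.
Add 6 hours 44 minutes layover in Kestrel Bay → 22:46 UTC.
Add 10 hours 25 minutes leg 4 → 09:11 UTC (Jan 25).
Tessaly is UTC−4:00, so local arrival = 09:11 − 4:00 = 05:11 on Jan 25.

05:11 on January 25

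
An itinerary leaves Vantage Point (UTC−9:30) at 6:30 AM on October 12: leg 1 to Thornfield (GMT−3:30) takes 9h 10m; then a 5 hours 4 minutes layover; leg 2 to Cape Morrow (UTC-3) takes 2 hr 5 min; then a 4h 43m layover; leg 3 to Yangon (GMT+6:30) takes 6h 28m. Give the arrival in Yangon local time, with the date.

2:00 AM on Oct 14

Convert departure to UTC: 6:30 AM + 9:30 = 4:00 PM UTC on Oct 12.
Add 9 hours and 10 minutes leg 1 → 1:10 AM UTC (Oct 13).
Add 5 hours and 4 minutes layover in Thornfield → 6:14 AM UTC.
Add 2 hours 5 minutes leg 2 → 8:19 AM UTC.
Add 4 hours 43 minutes layover in Cape Morrow → 1:02 PM UTC.
Add 6 hours 28 minutes leg 3 → 7:30 PM UTC.
Yangon is UTC+6:30, so local arrival = 7:30 PM + 6:30 = 2:00 AM on Oct 14.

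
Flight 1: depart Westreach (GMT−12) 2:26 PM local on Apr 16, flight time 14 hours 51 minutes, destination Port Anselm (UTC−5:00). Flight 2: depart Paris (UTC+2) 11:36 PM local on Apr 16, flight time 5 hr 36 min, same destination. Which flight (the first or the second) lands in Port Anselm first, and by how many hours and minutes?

Flight 1 in UTC: 2:26 PM + 12:00 = 2:26 AM on Apr 17.
+14 hours 51 minutes → arrive 5:17 PM UTC on Apr 17.
Flight 2 in UTC: 11:36 PM − 2:00 = 9:36 PM on Apr 16.
+5 hours and 36 minutes → arrive 3:12 AM UTC on Apr 17.
Flight 2 lands earlier by 14 hours 5 minutes.

the second, by 14 hours 5 minutes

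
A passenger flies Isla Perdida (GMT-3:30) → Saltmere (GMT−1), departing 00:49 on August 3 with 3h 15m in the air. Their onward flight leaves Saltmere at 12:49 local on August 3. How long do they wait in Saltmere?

Convert departure to UTC: 00:49 + 3:30 = 04:19 UTC on Aug 3.
Add 3 hours and 15 minutes flight time → 07:34 UTC.
Saltmere is UTC−1:00, so local arrival = 07:34 − 1:00 = 06:34 on Aug 3.
Layover = 12:49 − 06:34 = 6 hours 15 minutes.

6 hours 15 minutes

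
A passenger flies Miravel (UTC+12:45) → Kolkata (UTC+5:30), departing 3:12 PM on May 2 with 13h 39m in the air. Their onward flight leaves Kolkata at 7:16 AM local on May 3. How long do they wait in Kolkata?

9 hours 40 minutes

Convert departure to UTC: 3:12 PM − 12:45 = 2:27 AM UTC on May 2.
Add 13 hours 39 minutes flight time → 4:06 PM UTC.
Kolkata is UTC+5:30, so local arrival = 4:06 PM + 5:30 = 9:36 PM on May 2.
Layover = 7:16 AM − 9:36 PM (+1 day) = 9 hours 40 minutes.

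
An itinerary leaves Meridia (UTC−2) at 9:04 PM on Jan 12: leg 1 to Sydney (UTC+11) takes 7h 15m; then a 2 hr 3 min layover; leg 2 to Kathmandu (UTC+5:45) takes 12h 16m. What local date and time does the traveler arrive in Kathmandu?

Convert departure to UTC: 9:04 PM + 2:00 = 11:04 PM UTC on Jan 12.
Add 7 hours 15 minutes leg 1 → 6:19 AM UTC (Jan 13).
Add 2 hours 3 minutes layover in Sydney → 8:22 AM UTC.
Add 12 hours and 16 minutes leg 2 → 8:38 PM UTC.
Kathmandu is UTC+5:45, so local arrival = 8:38 PM + 5:45 = 2:23 AM on Jan 14.

2:23 AM on January 14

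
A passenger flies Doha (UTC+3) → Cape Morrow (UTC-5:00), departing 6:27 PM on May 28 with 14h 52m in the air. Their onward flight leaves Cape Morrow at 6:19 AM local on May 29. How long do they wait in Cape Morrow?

Convert departure to UTC: 6:27 PM − 3:00 = 3:27 PM UTC on May 28.
Add 14 hours and 52 minutes flight time → 6:19 AM UTC (May 29).
Cape Morrow is UTC−5:00, so local arrival = 6:19 AM − 5:00 = 1:19 AM on May 29.
Layover = 6:19 AM − 1:19 AM = 5 hours.

5 hours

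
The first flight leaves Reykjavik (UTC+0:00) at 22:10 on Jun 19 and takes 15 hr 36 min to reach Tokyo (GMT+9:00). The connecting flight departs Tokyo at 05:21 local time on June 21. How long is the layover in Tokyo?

Reykjavik is at UTC+0, so departure is already 22:10 UTC on Jun 19.
Add 15 hours 36 minutes flight time → 13:46 UTC (Jun 20).
Tokyo is UTC+9:00, so local arrival = 13:46 + 9:00 = 22:46 on Jun 20.
Layover = 05:21 − 22:46 (+1 day) = 6 hours 35 minutes.

6 hours 35 minutes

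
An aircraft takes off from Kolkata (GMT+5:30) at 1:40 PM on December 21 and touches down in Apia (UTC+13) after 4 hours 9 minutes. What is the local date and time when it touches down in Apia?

1:19 AM on December 22

Apia is 7:30 ahead of Kolkata.
After 4 hours and 9 minutes it is 5:49 PM in Kolkata.
Shift by the zone difference: 5:49 PM + 7:30 = 1:19 AM on Dec 22 in Apia.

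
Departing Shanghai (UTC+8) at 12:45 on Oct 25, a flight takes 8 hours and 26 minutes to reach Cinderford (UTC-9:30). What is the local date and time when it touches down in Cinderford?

03:41 on October 25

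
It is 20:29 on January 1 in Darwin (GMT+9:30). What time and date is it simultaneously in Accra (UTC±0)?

10:59 on Jan 1

In UTC: 20:29 − 9:30 = 10:59 on Jan 1.
Accra is UTC+0, so it is 10:59 on Jan 1.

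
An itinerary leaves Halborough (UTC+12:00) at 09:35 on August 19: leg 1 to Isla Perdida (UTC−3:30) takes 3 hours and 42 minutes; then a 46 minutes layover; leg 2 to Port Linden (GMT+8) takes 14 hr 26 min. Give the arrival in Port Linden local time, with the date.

Convert departure to UTC: 09:35 − 12:00 = 21:35 UTC on Aug 18.
Add 3 hours and 42 minutes leg 1 → 01:17 UTC (Aug 19).
Add 46 minutes layover in Isla Perdida → 02:03 UTC.
Add 14 hours 26 minutes leg 2 → 16:29 UTC.
Port Linden is UTC+8:00, so local arrival = 16:29 + 8:00 = 00:29 on Aug 20.

00:29 on Aug 20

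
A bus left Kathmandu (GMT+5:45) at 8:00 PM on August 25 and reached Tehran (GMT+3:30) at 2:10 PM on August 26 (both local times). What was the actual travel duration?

20 hours 25 minutes

Departure in UTC: 8:00 PM − 5:45 = 2:15 PM on Aug 25.
Arrival in UTC: 2:10 PM − 3:30 = 10:40 AM on Aug 26.
Elapsed = 10:40 AM − 2:15 PM (+1 day) = 20 hours 25 minutes.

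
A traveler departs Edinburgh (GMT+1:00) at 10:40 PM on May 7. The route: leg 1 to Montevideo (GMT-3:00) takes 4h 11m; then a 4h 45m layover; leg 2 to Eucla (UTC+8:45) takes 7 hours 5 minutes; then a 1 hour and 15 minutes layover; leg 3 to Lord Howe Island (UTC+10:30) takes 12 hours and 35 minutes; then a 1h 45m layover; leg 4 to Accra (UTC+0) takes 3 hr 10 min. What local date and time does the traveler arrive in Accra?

8:26 AM on May 9

Convert departure to UTC: 10:40 PM − 1:00 = 9:40 PM UTC on May 7.
Add 4 hours 11 minutes leg 1 → 1:51 AM UTC (May 8).
Add 4 hours and 45 minutes layover in Montevideo → 6:36 AM UTC.
Add 7 hours and 5 minutes leg 2 → 1:41 PM UTC.
Add 1 hour and 15 minutes layover in Eucla → 2:56 PM UTC.
Add 12 hours and 35 minutes leg 3 → 3:31 AM UTC (May 9).
Add 1 hour and 45 minutes layover in Lord Howe Island → 5:16 AM UTC.
Add 3 hours 10 minutes leg 4 → 8:26 AM UTC.
Accra is UTC+0, so local arrival is the same: 8:26 AM on May 9.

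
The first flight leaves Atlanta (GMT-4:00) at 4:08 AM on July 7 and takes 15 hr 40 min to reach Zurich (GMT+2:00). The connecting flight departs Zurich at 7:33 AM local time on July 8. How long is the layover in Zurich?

Convert departure to UTC: 4:08 AM + 4:00 = 8:08 AM UTC on Jul 7.
Add 15 hours 40 minutes flight time → 11:48 PM UTC.
Zurich is UTC+2:00, so local arrival = 11:48 PM + 2:00 = 1:48 AM on Jul 8.
Layover = 7:33 AM − 1:48 AM = 5 hours 45 minutes.

5 hours 45 minutes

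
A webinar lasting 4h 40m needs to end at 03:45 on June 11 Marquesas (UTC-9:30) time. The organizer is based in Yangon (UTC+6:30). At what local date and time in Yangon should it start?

15:05 on June 11

Target end time in UTC: 03:45 + 9:30 = 13:15 on Jun 11.
Subtract 4 hours and 40 minutes → start 08:35 UTC on Jun 11.
Yangon is UTC+6:30: 08:35 + 6:30 = 15:05 on Jun 11.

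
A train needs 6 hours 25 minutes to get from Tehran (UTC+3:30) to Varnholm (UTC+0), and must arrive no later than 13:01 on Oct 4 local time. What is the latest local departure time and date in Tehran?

Target arrival is already UTC: 13:01 on Oct 4.
Subtract 6 hours and 25 minutes → departure 06:36 UTC on Oct 4.
Tehran is UTC+3:30: 06:36 + 3:30 = 10:06 on Oct 4.

10:06 on Oct 4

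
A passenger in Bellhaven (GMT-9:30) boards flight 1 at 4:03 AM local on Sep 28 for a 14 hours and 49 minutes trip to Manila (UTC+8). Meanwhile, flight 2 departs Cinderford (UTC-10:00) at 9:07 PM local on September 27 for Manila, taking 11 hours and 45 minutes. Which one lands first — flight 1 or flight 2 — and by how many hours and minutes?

Flight 1 in UTC: 4:03 AM + 9:30 = 1:33 PM on Sep 28.
+14 hours and 49 minutes → arrive 4:22 AM UTC on Sep 29.
Flight 2 in UTC: 9:07 PM + 10:00 = 7:07 AM on Sep 28.
+11 hours and 45 minutes → arrive 6:52 PM UTC on Sep 28.
Flight 2 lands earlier by 9 hours 30 minutes.

the second, by 9 hours 30 minutes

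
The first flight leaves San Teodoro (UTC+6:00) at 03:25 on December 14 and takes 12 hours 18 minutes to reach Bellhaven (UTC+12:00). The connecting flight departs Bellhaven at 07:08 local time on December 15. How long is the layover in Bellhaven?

9 hours 25 minutes

Convert departure to UTC: 03:25 − 6:00 = 21:25 UTC on Dec 13.
Add 12 hours and 18 minutes flight time → 09:43 UTC (Dec 14).
Bellhaven is UTC+12:00, so local arrival = 09:43 + 12:00 = 21:43 on Dec 14.
Layover = 07:08 − 21:43 (+1 day) = 9 hours 25 minutes.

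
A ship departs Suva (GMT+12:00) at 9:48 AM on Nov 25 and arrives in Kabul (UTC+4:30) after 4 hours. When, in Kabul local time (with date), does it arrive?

Convert departure to UTC: 9:48 AM − 12:00 = 9:48 PM UTC on Nov 24.
Add 4 hours travel time → 1:48 AM UTC (Nov 25).
Kabul is UTC+4:30, so local arrival = 1:48 AM + 4:30 = 6:18 AM on Nov 25.

6:18 AM on November 25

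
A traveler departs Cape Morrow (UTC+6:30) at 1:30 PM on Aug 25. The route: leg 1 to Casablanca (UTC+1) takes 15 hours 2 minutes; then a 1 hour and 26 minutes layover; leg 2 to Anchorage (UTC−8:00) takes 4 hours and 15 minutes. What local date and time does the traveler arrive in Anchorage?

7:43 PM on August 25

Convert departure to UTC: 1:30 PM − 6:30 = 7:00 AM UTC on Aug 25.
Add 15 hours and 2 minutes leg 1 → 10:02 PM UTC.
Add 1 hour 26 minutes layover in Casablanca → 11:28 PM UTC.
Add 4 hours 15 minutes leg 2 → 3:43 AM UTC (Aug 26).
Anchorage is UTC−8:00, so local arrival = 3:43 AM − 8:00 = 7:43 PM on Aug 25.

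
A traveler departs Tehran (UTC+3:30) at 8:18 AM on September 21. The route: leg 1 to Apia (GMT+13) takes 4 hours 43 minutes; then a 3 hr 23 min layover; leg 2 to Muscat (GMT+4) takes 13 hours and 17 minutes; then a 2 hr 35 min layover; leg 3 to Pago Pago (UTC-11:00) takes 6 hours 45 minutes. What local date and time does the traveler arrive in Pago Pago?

12:31 AM on September 22

Convert departure to UTC: 8:18 AM − 3:30 = 4:48 AM UTC on Sep 21.
Add 4 hours 43 minutes leg 1 → 9:31 AM UTC.
Add 3 hours 23 minutes layover in Apia → 12:54 PM UTC.
Add 13 hours 17 minutes leg 2 → 2:11 AM UTC (Sep 22).
Add 2 hours and 35 minutes layover in Muscat → 4:46 AM UTC.
Add 6 hours 45 minutes leg 3 → 11:31 AM UTC.
Pago Pago is UTC−11:00, so local arrival = 11:31 AM − 11:00 = 12:31 AM on Sep 22.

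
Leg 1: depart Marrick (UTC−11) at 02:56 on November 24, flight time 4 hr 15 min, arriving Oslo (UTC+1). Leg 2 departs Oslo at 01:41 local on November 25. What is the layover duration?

Convert departure to UTC: 02:56 + 11:00 = 13:56 UTC on Nov 24.
Add 4 hours 15 minutes flight time → 18:11 UTC.
Oslo is UTC+1:00, so local arrival = 18:11 + 1:00 = 19:11 on Nov 24.
Layover = 01:41 − 19:11 (+1 day) = 6 hours 30 minutes.

6 hours 30 minutes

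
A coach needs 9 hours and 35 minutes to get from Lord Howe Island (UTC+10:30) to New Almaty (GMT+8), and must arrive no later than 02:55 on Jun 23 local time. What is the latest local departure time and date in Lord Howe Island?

Target arrival in UTC: 02:55 − 8:00 = 18:55 on Jun 22.
Subtract 9 hours and 35 minutes → departure 09:20 UTC on Jun 22.
Lord Howe Island is UTC+10:30: 09:20 + 10:30 = 19:50 on Jun 22.

19:50 on Jun 22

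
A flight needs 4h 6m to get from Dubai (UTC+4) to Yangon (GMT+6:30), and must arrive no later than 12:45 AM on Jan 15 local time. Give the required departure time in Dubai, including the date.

6:09 PM on January 14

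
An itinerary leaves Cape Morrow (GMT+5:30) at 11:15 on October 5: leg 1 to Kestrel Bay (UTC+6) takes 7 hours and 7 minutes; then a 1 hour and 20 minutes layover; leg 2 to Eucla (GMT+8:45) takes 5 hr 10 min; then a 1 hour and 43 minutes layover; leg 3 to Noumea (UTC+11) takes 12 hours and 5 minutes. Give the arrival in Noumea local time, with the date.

20:10 on Oct 6

Convert departure to UTC: 11:15 − 5:30 = 05:45 UTC on Oct 5.
Add 7 hours 7 minutes leg 1 → 12:52 UTC.
Add 1 hour and 20 minutes layover in Kestrel Bay → 14:12 UTC.
Add 5 hours and 10 minutes leg 2 → 19:22 UTC.
Add 1 hour 43 minutes layover in Eucla → 21:05 UTC.
Add 12 hours and 5 minutes leg 3 → 09:10 UTC (Oct 6).
Noumea is UTC+11:00, so local arrival = 09:10 + 11:00 = 20:10 on Oct 6.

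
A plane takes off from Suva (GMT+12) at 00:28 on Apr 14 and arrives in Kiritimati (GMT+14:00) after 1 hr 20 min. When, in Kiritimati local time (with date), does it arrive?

Convert departure to UTC: 00:28 − 12:00 = 12:28 UTC on Apr 13.
Add 1 hour and 20 minutes travel time → 13:48 UTC.
Kiritimati is UTC+14:00, so local arrival = 13:48 + 14:00 = 03:48 on Apr 14.

03:48 on April 14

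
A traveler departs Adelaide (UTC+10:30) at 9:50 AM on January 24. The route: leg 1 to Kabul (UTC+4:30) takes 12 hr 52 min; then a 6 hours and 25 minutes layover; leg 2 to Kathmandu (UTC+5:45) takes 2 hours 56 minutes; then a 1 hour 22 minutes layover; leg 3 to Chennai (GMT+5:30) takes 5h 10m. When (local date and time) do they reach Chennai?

Convert departure to UTC: 9:50 AM − 10:30 = 11:20 PM UTC on Jan 23.
Add 12 hours 52 minutes leg 1 → 12:12 PM UTC (Jan 24).
Add 6 hours 25 minutes layover in Kabul → 6:37 PM UTC.
Add 2 hours 56 minutes leg 2 → 9:33 PM UTC.
Add 1 hour and 22 minutes layover in Kathmandu → 10:55 PM UTC.
Add 5 hours and 10 minutes leg 3 → 4:05 AM UTC (Jan 25).
Chennai is UTC+5:30, so local arrival = 4:05 AM + 5:30 = 9:35 AM on Jan 25.

9:35 AM on January 25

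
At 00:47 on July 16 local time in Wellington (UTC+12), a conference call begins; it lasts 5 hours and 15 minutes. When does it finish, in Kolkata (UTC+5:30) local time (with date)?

23:32 on Jul 15

Convert start to UTC: 00:47 − 12:00 = 12:47 UTC on Jul 15.
Add 5 hours 15 minutes duration → 18:02 UTC.
Kolkata is UTC+5:30, so local end time = 18:02 + 5:30 = 23:32 on Jul 15.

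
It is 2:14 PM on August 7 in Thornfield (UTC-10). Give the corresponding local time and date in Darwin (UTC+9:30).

9:44 AM on Aug 8

Darwin is 19:30 ahead of Thornfield.
Shift by the zone difference: 2:14 PM + 19:30 = 9:44 AM on Aug 8 in Darwin.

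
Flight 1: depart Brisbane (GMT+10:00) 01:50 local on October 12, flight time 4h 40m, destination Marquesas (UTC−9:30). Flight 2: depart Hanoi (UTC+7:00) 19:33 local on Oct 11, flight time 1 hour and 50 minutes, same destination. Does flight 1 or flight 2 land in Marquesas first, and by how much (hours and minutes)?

the second, by 6 hours 7 minutes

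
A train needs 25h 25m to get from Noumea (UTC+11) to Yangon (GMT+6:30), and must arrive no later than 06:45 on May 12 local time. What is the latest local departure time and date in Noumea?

Target arrival in UTC: 06:45 − 6:30 = 00:15 on May 12.
Subtract 25 hours and 25 minutes → departure 22:50 UTC on May 10.
Noumea is UTC+11:00: 22:50 + 11:00 = 09:50 on May 11.

09:50 on May 11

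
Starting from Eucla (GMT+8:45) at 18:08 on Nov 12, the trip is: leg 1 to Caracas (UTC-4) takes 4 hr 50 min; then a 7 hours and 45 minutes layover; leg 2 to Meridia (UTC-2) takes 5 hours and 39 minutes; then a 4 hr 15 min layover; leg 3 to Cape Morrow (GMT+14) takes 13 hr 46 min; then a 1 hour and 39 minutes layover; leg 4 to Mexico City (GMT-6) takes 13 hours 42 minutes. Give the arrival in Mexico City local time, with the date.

06:59 on November 14

Convert departure to UTC: 18:08 − 8:45 = 09:23 UTC on Nov 12.
Add 4 hours and 50 minutes leg 1 → 14:13 UTC.
Add 7 hours 45 minutes layover in Caracas → 21:58 UTC.
Add 5 hours 39 minutes leg 2 → 03:37 UTC (Nov 13).
Add 4 hours and 15 minutes layover in Meridia → 07:52 UTC.
Add 13 hours and 46 minutes leg 3 → 21:38 UTC.
Add 1 hour 39 minutes layover in Cape Morrow → 23:17 UTC.
Add 13 hours and 42 minutes leg 4 → 12:59 UTC (Nov 14).
Mexico City is UTC−6:00, so local arrival = 12:59 − 6:00 = 06:59 on Nov 14.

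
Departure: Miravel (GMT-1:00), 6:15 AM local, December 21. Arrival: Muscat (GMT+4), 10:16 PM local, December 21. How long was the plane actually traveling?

Departure in UTC: 6:15 AM + 1:00 = 7:15 AM on Dec 21.
Arrival in UTC: 10:16 PM − 4:00 = 6:16 PM on Dec 21.
Elapsed = 6:16 PM − 7:15 AM = 11 hours 1 minute.

11 hours 1 minute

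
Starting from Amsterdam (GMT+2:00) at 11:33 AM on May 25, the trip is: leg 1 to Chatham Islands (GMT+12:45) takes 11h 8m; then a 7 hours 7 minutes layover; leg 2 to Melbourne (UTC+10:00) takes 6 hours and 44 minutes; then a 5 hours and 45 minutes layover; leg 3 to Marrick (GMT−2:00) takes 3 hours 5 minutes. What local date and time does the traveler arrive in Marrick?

5:22 PM on May 26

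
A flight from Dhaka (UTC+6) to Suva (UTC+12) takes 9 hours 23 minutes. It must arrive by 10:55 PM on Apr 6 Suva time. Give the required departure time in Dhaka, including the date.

Target arrival in UTC: 10:55 PM − 12:00 = 10:55 AM on Apr 6.
Subtract 9 hours 23 minutes → departure 1:32 AM UTC on Apr 6.
Dhaka is UTC+6:00: 1:32 AM + 6:00 = 7:32 AM on Apr 6.

7:32 AM on April 6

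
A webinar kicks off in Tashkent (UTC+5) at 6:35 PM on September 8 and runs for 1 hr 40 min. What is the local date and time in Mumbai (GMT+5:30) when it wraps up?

8:45 PM on Sep 8

Convert start to UTC: 6:35 PM − 5:00 = 1:35 PM UTC on Sep 8.
Add 1 hour 40 minutes duration → 3:15 PM UTC.
Mumbai is UTC+5:30, so local end time = 3:15 PM + 5:30 = 8:45 PM on Sep 8.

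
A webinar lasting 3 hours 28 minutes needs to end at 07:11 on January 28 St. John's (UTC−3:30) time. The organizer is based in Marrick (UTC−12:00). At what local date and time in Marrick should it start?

Target end time in UTC: 07:11 + 3:30 = 10:41 on Jan 28.
Subtract 3 hours and 28 minutes → start 07:13 UTC on Jan 28.
Marrick is UTC−12:00: 07:13 − 12:00 = 19:13 on Jan 27.

19:13 on Jan 27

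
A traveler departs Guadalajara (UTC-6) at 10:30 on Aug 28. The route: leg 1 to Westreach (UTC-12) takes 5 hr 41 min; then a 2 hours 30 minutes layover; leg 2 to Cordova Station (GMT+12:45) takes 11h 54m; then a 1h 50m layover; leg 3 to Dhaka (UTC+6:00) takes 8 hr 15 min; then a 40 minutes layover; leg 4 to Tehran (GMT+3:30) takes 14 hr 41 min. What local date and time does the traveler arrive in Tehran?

17:31 on August 30

Convert departure to UTC: 10:30 + 6:00 = 16:30 UTC on Aug 28.
Add 5 hours and 41 minutes leg 1 → 22:11 UTC.
Add 2 hours and 30 minutes layover in Westreach → 00:41 UTC (Aug 29).
Add 11 hours 54 minutes leg 2 → 12:35 UTC.
Add 1 hour and 50 minutes layover in Cordova Station → 14:25 UTC.
Add 8 hours and 15 minutes leg 3 → 22:40 UTC.
Add 40 minutes layover in Dhaka → 23:20 UTC.
Add 14 hours and 41 minutes leg 4 → 14:01 UTC (Aug 30).
Tehran is UTC+3:30, so local arrival = 14:01 + 3:30 = 17:31 on Aug 30.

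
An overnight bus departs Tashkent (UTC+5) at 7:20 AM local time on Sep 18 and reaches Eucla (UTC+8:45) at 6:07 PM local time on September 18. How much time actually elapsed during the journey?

7 hours 2 minutes

Departure in UTC: 7:20 AM − 5:00 = 2:20 AM on Sep 18.
Arrival in UTC: 6:07 PM − 8:45 = 9:22 AM on Sep 18.
Elapsed = 9:22 AM − 2:20 AM = 7 hours 2 minutes.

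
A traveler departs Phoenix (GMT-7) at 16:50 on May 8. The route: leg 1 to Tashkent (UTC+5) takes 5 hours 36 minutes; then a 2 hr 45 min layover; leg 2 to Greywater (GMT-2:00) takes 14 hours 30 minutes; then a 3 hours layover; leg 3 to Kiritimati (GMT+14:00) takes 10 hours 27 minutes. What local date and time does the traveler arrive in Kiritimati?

Convert departure to UTC: 16:50 + 7:00 = 23:50 UTC on May 8.
Add 5 hours 36 minutes leg 1 → 05:26 UTC (May 9).
Add 2 hours 45 minutes layover in Tashkent → 08:11 UTC.
Add 14 hours 30 minutes leg 2 → 22:41 UTC.
Add 3 hours layover in Greywater → 01:41 UTC (May 10).
Add 10 hours 27 minutes leg 3 → 12:08 UTC.
Kiritimati is UTC+14:00, so local arrival = 12:08 + 14:00 = 02:08 on May 11.

02:08 on May 11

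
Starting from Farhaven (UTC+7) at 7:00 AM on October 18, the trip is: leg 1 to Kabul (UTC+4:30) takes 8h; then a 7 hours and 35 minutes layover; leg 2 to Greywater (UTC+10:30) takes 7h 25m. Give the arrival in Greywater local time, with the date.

Convert departure to UTC: 7:00 AM − 7:00 = 12:00 AM UTC on Oct 18.
Add 8 hours leg 1 → 8:00 AM UTC.
Add 7 hours 35 minutes layover in Kabul → 3:35 PM UTC.
Add 7 hours 25 minutes leg 2 → 11:00 PM UTC.
Greywater is UTC+10:30, so local arrival = 11:00 PM + 10:30 = 9:30 AM on Oct 19.

9:30 AM on Oct 19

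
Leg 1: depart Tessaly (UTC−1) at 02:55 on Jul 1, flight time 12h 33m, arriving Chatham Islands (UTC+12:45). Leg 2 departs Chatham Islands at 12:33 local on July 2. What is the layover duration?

7 hours 20 minutes

Convert departure to UTC: 02:55 + 1:00 = 03:55 UTC on Jul 1.
Add 12 hours and 33 minutes flight time → 16:28 UTC.
Chatham Islands is UTC+12:45, so local arrival = 16:28 + 12:45 = 05:13 on Jul 2.
Layover = 12:33 − 05:13 = 7 hours 20 minutes.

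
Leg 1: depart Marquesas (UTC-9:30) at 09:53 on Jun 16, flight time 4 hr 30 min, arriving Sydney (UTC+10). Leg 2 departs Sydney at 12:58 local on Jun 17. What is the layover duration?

3 hours 5 minutes

Convert departure to UTC: 09:53 + 9:30 = 19:23 UTC on Jun 16.
Add 4 hours and 30 minutes flight time → 23:53 UTC.
Sydney is UTC+10:00, so local arrival = 23:53 + 10:00 = 09:53 on Jun 17.
Layover = 12:58 − 09:53 = 3 hours 5 minutes.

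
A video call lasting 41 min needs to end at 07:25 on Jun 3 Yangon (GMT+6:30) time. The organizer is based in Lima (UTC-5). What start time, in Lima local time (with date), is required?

19:14 on June 2

Target end time in UTC: 07:25 − 6:30 = 00:55 on Jun 3.
Subtract 41 minutes → start 00:14 UTC on Jun 3.
Lima is UTC−5:00: 00:14 − 5:00 = 19:14 on Jun 2.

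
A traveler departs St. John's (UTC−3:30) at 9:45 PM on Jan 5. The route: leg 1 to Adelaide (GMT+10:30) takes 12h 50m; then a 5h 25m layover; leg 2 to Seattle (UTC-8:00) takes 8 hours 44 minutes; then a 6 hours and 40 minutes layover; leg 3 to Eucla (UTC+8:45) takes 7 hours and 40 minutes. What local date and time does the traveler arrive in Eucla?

3:19 AM on January 8

Convert departure to UTC: 9:45 PM + 3:30 = 1:15 AM UTC on Jan 6.
Add 12 hours 50 minutes leg 1 → 2:05 PM UTC.
Add 5 hours 25 minutes layover in Adelaide → 7:30 PM UTC.
Add 8 hours 44 minutes leg 2 → 4:14 AM UTC (Jan 7).
Add 6 hours 40 minutes layover in Seattle → 10:54 AM UTC.
Add 7 hours 40 minutes leg 3 → 6:34 PM UTC.
Eucla is UTC+8:45, so local arrival = 6:34 PM + 8:45 = 3:19 AM on Jan 8.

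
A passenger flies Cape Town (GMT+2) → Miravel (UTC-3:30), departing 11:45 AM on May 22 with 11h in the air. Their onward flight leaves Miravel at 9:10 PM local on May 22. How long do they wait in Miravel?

Convert departure to UTC: 11:45 AM − 2:00 = 9:45 AM UTC on May 22.
Add 11 hours flight time → 8:45 PM UTC.
Miravel is UTC−3:30, so local arrival = 8:45 PM − 3:30 = 5:15 PM on May 22.
Layover = 9:10 PM − 5:15 PM = 3 hours 55 minutes.

3 hours 55 minutes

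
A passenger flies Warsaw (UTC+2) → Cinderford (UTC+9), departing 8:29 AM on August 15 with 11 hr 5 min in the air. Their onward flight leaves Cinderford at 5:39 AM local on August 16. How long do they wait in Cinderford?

Convert departure to UTC: 8:29 AM − 2:00 = 6:29 AM UTC on Aug 15.
Add 11 hours and 5 minutes flight time → 5:34 PM UTC.
Cinderford is UTC+9:00, so local arrival = 5:34 PM + 9:00 = 2:34 AM on Aug 16.
Layover = 5:39 AM − 2:34 AM = 3 hours 5 minutes.

3 hours 5 minutes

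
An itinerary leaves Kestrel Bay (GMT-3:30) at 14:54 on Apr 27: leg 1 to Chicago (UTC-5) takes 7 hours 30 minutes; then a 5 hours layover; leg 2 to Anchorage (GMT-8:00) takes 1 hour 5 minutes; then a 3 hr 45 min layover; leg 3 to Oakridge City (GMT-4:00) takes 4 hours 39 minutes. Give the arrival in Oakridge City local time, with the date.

12:23 on April 28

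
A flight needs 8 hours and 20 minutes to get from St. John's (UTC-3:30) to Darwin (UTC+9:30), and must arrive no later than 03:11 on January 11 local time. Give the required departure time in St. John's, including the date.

05:51 on January 10

Target arrival in UTC: 03:11 − 9:30 = 17:41 on Jan 10.
Subtract 8 hours 20 minutes → departure 09:21 UTC on Jan 10.
St. John's is UTC−3:30: 09:21 − 3:30 = 05:51 on Jan 10.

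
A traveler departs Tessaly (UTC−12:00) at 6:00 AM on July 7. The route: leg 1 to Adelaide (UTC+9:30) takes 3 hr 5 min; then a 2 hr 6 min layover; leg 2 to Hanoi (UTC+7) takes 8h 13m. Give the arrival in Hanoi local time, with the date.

Convert departure to UTC: 6:00 AM + 12:00 = 6:00 PM UTC on Jul 7.
Add 3 hours and 5 minutes leg 1 → 9:05 PM UTC.
Add 2 hours and 6 minutes layover in Adelaide → 11:11 PM UTC.
Add 8 hours and 13 minutes leg 2 → 7:24 AM UTC (Jul 8).
Hanoi is UTC+7:00, so local arrival = 7:24 AM + 7:00 = 2:24 PM on Jul 8.

2:24 PM on July 8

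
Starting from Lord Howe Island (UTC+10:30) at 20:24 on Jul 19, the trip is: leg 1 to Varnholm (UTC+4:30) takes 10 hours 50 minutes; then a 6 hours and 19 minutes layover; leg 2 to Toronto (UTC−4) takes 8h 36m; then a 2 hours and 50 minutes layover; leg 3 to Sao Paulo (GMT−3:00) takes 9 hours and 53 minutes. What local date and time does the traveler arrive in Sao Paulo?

21:22 on July 20

Convert departure to UTC: 20:24 − 10:30 = 09:54 UTC on Jul 19.
Add 10 hours 50 minutes leg 1 → 20:44 UTC.
Add 6 hours 19 minutes layover in Varnholm → 03:03 UTC (Jul 20).
Add 8 hours 36 minutes leg 2 → 11:39 UTC.
Add 2 hours and 50 minutes layover in Toronto → 14:29 UTC.
Add 9 hours and 53 minutes leg 3 → 00:22 UTC (Jul 21).
Sao Paulo is UTC−3:00, so local arrival = 00:22 − 3:00 = 21:22 on Jul 20.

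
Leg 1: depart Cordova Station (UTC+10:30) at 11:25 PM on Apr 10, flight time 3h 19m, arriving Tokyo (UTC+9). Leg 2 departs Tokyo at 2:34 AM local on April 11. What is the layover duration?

Convert departure to UTC: 11:25 PM − 10:30 = 12:55 PM UTC on Apr 10.
Add 3 hours 19 minutes flight time → 4:14 PM UTC.
Tokyo is UTC+9:00, so local arrival = 4:14 PM + 9:00 = 1:14 AM on Apr 11.
Layover = 2:34 AM − 1:14 AM = 1 hour 20 minutes.

1 hour 20 minutes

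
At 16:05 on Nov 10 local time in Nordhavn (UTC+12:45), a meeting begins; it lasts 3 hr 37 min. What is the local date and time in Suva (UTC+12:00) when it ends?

Convert start to UTC: 16:05 − 12:45 = 03:20 UTC on Nov 10.
Add 3 hours and 37 minutes duration → 06:57 UTC.
Suva is UTC+12:00, so local end time = 06:57 + 12:00 = 18:57 on Nov 10.

18:57 on November 10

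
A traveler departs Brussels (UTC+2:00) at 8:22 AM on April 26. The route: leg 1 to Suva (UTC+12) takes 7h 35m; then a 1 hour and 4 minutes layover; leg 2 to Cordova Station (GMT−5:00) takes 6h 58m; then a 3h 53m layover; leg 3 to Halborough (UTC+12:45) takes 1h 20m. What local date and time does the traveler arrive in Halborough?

3:57 PM on April 27

Convert departure to UTC: 8:22 AM − 2:00 = 6:22 AM UTC on Apr 26.
Add 7 hours and 35 minutes leg 1 → 1:57 PM UTC.
Add 1 hour and 4 minutes layover in Suva → 3:01 PM UTC.
Add 6 hours 58 minutes leg 2 → 9:59 PM UTC.
Add 3 hours 53 minutes layover in Cordova Station → 1:52 AM UTC (Apr 27).
Add 1 hour and 20 minutes leg 3 → 3:12 AM UTC.
Halborough is UTC+12:45, so local arrival = 3:12 AM + 12:45 = 3:57 PM on Apr 27.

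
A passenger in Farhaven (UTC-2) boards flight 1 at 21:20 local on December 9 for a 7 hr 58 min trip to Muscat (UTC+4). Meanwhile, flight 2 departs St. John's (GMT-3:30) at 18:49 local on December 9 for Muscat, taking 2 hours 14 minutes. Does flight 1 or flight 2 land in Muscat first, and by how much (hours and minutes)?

Flight 1 in UTC: 21:20 + 2:00 = 23:20 on Dec 9.
+7 hours 58 minutes → arrive 07:18 UTC on Dec 10.
Flight 2 in UTC: 18:49 + 3:30 = 22:19 on Dec 9.
+2 hours 14 minutes → arrive 00:33 UTC on Dec 10.
Flight 2 lands earlier by 6 hours 45 minutes.

the second, by 6 hours 45 minutes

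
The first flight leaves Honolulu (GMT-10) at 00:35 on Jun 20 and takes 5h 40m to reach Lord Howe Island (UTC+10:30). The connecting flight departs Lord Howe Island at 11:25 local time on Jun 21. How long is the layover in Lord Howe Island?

8 hours 40 minutes

Convert departure to UTC: 00:35 + 10:00 = 10:35 UTC on Jun 20.
Add 5 hours and 40 minutes flight time → 16:15 UTC.
Lord Howe Island is UTC+10:30, so local arrival = 16:15 + 10:30 = 02:45 on Jun 21.
Layover = 11:25 − 02:45 = 8 hours 40 minutes.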